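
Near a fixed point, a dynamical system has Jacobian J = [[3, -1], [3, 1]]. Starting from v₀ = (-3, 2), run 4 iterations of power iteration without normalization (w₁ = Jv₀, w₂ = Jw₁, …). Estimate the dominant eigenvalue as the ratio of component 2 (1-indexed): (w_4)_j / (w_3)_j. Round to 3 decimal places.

λ ≈ 1.966

w1 = Jv₀ = (3·(-3) + (-1)·2; 3·(-3) + 1·2) = (-11, -7)
w2 = Jw1 = (3·(-11) + (-1)·(-7); 3·(-11) + 1·(-7)) = (-26, -40)
w3 = Jw2 = (-38, -118)
w4 = Jw3 = (4, -232)
Ratio at component: -232 / -118 = 1.966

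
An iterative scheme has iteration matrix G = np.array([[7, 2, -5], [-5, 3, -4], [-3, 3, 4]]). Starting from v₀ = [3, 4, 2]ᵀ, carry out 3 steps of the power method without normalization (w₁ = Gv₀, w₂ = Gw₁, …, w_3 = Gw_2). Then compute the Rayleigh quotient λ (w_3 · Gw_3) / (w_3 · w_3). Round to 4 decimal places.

λ ≈ 5.4660

w1 = Gv₀ = (19, -11, 11)
w2 = Gw1 = (56, -172, -46)
w3 = Gw2 = (278, -612, -868)
Gw3 = (5062, 246, -6142)
w3·Gw3 = 278·5062 + (-612)·246 + (-868)·(-6142) = 6587940; w3·w3 = 278·278 + (-612)·(-612) + (-868)·(-868) = 1205252
λ ≈ 6587940/1205252 = 5.4660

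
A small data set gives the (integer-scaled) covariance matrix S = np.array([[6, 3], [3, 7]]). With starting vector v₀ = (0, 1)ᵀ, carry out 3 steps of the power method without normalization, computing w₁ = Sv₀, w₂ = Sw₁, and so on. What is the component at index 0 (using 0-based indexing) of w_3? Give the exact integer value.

408

w1 = Sv₀ = (3, 7)
w2 = Sw1 = (39, 58)
w3 = Sw2 = (408, 523)
The requested component of w3 is 408.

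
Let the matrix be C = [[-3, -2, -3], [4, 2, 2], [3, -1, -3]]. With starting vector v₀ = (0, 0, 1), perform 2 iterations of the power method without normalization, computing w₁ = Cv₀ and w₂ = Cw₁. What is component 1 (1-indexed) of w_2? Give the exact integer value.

w1 = Cv₀ = ((-3)·0 + (-2)·0 + (-3)·1; 4·0 + 2·0 + 2·1; 3·0 + (-1)·0 + (-3)·1) = (-3, 2, -3)
w2 = Cw1 = ((-3)·(-3) + (-2)·2 + (-3)·(-3); 4·(-3) + 2·2 + 2·(-3); 3·(-3) + (-1)·2 + (-3)·(-3)) = (14, -14, -2)
The requested component of w2 is 14.

14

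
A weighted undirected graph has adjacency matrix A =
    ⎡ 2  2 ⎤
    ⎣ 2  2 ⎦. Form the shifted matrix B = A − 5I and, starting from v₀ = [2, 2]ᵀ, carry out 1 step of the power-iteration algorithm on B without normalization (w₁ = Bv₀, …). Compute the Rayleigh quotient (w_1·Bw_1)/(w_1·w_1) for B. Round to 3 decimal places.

μ ≈ -1.000

B = A − 5I has rows (-3, 2); (2, -3)
w1 = Bv₀ = (-2, -2)
Bw1 = (2, 2)
w1·Bw1 = -8; w1·w1 = 8; μ ≈ -8/8 = -1.000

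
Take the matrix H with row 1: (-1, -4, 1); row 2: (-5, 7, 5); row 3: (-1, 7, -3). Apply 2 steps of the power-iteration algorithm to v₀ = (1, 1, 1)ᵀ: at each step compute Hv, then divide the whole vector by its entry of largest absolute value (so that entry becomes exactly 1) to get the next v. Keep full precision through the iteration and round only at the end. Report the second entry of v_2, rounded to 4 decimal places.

Hv0 = (-4.00000, 7.00000, 3.00000); divide by 7.00000 → v1 = (-0.57143, 1.00000, 0.42857)
Hv1 = (-3.00000, 12.00000, 6.28571); divide by 12.00000 → v2 = (-0.25000, 1.00000, 0.52381)
Requested entry of v2: 84/84 = 1.0000

1.0000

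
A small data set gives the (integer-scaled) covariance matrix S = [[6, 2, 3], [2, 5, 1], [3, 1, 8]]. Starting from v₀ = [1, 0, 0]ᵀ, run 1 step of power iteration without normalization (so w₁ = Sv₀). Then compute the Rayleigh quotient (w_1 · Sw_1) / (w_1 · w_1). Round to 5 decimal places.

w1 = Sv₀ = (6·1 + 2·0 + 3·0; 2·1 + 5·0 + 1·0; 3·1 + 1·0 + 8·0) = (6, 2, 3)
Sw1 = (49, 25, 44)
w1·Sw1 = 6·49 + 2·25 + 3·44 = 476; w1·w1 = 6·6 + 2·2 + 3·3 = 49
λ ≈ 476/49 = 9.71429

9.71429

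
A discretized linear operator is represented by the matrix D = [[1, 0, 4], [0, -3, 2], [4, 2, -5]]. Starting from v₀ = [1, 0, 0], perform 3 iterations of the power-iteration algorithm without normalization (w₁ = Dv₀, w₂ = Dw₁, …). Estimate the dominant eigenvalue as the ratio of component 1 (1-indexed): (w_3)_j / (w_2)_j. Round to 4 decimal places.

λ ≈ -2.7647

w1 = Dv₀ = (1·1 + 0·0 + 4·0; 0·1 + (-3)·0 + 2·0; 4·1 + 2·0 + (-5)·0) = (1, 0, 4)
w2 = Dw1 = (1·1 + 0·0 + 4·4; 0·1 + (-3)·0 + 2·4; 4·1 + 2·0 + (-5)·4) = (17, 8, -16)
w3 = Dw2 = (-47, -56, 164)
Ratio at component: -47 / 17 = -2.7647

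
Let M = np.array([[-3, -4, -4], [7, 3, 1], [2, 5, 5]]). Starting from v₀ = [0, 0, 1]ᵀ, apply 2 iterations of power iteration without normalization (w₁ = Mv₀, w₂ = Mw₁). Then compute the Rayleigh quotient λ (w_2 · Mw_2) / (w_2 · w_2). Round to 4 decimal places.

w1 = Mv₀ = ((-3)·0 + (-4)·0 + (-4)·1; 7·0 + 3·0 + 1·1; 2·0 + 5·0 + 5·1) = (-4, 1, 5)
w2 = Mw1 = ((-3)·(-4) + (-4)·1 + (-4)·5; 7·(-4) + 3·1 + 1·5; 2·(-4) + 5·1 + 5·5) = (-12, -20, 22)
Mw2 = (28, -122, -14)
w2·Mw2 = (-12)·28 + (-20)·(-122) + 22·(-14) = 1796; w2·w2 = (-12)·(-12) + (-20)·(-20) + 22·22 = 1028
λ ≈ 1796/1028 = 1.7471

λ ≈ 1.7471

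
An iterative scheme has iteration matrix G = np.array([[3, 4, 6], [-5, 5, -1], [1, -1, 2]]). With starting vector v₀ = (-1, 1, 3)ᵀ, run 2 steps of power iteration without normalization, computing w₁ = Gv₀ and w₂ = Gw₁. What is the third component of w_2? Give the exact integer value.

w1 = Gv₀ = (19, 7, 4)
w2 = Gw1 = (109, -64, 20)
The requested component of w2 is 20.

20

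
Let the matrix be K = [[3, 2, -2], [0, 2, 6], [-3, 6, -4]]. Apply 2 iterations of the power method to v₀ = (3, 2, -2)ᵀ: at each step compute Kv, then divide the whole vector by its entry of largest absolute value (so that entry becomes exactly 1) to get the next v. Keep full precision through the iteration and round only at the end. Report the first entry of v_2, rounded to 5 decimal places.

-0.09091

Kv0 = (17.000000, -8.000000, 11.000000); divide by 17.000000 → v1 = (1.000000, -0.470588, 0.647059)
Kv1 = (0.764706, 2.941176, -8.411765); divide by -8.411765 → v2 = (-0.090909, -0.349650, 1.000000)
Requested entry of v2: 13/-143 = -0.09091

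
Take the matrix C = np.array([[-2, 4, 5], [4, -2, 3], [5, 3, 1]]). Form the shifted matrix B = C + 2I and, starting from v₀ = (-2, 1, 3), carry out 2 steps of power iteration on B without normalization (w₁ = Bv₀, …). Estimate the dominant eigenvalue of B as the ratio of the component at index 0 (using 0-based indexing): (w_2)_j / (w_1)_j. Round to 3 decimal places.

μ ≈ 0.737

B = C + 2I has rows (0, 4, 5); (4, 0, 3); (5, 3, 3)
w1 = Bv₀ = (19, 1, 2)
w2 = Bw1 = (14, 82, 104)
Ratio: 14/19 = 0.737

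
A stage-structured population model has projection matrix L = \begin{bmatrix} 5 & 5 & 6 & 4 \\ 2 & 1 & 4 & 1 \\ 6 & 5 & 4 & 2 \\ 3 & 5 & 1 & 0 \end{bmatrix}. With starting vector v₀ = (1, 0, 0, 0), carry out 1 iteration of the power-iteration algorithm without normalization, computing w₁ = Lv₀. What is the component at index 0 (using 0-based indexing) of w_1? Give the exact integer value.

w1 = Lv₀ = (5·1 + 5·0 + 6·0 + 4·0; 2·1 + 1·0 + 4·0 + 1·0; 6·1 + 5·0 + 4·0 + 2·0; 3·1 + 5·0 + 1·0 + 0·0) = (5, 2, 6, 3)
The requested component of w1 is 5.

5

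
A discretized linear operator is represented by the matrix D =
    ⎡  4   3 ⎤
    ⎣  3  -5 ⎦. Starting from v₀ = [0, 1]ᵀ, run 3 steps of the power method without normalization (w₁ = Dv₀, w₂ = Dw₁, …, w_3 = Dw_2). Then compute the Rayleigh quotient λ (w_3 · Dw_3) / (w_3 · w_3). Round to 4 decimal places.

w1 = Dv₀ = (3, -5)
w2 = Dw1 = (-3, 34)
w3 = Dw2 = (90, -179)
Dw3 = (-177, 1165)
w3·Dw3 = 90·(-177) + (-179)·1165 = -224465; w3·w3 = 90·90 + (-179)·(-179) = 40141
λ ≈ -224465/40141 = -5.5919

-5.5919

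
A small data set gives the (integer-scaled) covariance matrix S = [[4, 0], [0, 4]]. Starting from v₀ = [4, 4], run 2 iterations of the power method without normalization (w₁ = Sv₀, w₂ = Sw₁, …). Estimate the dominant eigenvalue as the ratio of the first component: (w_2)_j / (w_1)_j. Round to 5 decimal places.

w1 = Sv₀ = (4·4 + 0·4; 0·4 + 4·4) = (16, 16)
w2 = Sw1 = (4·16 + 0·16; 0·16 + 4·16) = (64, 64)
Ratio at component: 64 / 16 = 4.00000

λ ≈ 4.00000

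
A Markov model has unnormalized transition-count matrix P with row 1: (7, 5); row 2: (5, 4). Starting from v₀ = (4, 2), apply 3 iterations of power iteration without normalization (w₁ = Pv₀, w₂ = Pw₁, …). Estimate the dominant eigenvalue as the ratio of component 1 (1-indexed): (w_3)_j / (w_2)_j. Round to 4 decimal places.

w1 = Pv₀ = (7·4 + 5·2; 5·4 + 4·2) = (38, 28)
w2 = Pw1 = (7·38 + 5·28; 5·38 + 4·28) = (406, 302)
w3 = Pw2 = (4352, 3238)
Ratio at component: 4352 / 406 = 10.7192

10.7192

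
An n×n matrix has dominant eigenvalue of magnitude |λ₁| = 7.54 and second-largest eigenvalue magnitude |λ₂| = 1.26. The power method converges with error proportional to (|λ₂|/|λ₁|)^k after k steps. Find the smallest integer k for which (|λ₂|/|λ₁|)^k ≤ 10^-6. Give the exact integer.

8

|λ₂/λ₁| = 1.26/7.54 = 0.16711
Need k ≥ ln(10^-6) / ln(0.16711) = -13.8155 / -1.7891 ≈ 7.722
Smallest integer k satisfying the bound: 8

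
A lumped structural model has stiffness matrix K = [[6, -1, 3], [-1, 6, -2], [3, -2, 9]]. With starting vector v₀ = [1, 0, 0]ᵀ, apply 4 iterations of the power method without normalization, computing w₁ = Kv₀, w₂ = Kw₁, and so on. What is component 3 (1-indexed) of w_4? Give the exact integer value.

w1 = Kv₀ = (6, -1, 3)
w2 = Kw1 = (46, -18, 47)
w3 = Kw2 = (435, -248, 597)
w4 = Kw3 = (4649, -3117, 7174)
The requested component of w4 is 7174.

7174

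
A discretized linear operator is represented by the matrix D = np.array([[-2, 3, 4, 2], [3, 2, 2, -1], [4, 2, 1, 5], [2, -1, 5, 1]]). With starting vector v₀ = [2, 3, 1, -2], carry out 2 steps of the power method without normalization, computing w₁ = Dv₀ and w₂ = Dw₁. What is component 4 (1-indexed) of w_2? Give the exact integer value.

23

w1 = Dv₀ = ((-2)·2 + 3·3 + 4·1 + 2·(-2); 3·2 + 2·3 + 2·1 + (-1)·(-2); 4·2 + 2·3 + 1·1 + 5·(-2); 2·2 + (-1)·3 + 5·1 + 1·(-2)) = (5, 16, 5, 4)
w2 = Dw1 = ((-2)·5 + 3·16 + 4·5 + 2·4; 3·5 + 2·16 + 2·5 + (-1)·4; 4·5 + 2·16 + 1·5 + 5·4; 2·5 + (-1)·16 + 5·5 + 1·4) = (66, 53, 77, 23)
The requested component of w2 is 23.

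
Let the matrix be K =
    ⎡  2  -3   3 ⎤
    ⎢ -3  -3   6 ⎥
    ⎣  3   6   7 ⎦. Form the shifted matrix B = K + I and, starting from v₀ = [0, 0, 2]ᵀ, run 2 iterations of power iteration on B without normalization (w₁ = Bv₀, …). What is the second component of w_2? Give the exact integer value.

B = K + I has rows (3, -3, 3); (-3, -2, 6); (3, 6, 8)
w1 = Bv₀ = (3·0 + (-3)·0 + 3·2; (-3)·0 + (-2)·0 + 6·2; 3·0 + 6·0 + 8·2) = (6, 12, 16)
w2 = Bw1 = (3·6 + (-3)·12 + 3·16; (-3)·6 + (-2)·12 + 6·16; 3·6 + 6·12 + 8·16) = (30, 54, 218)
Requested component of w2: 54

54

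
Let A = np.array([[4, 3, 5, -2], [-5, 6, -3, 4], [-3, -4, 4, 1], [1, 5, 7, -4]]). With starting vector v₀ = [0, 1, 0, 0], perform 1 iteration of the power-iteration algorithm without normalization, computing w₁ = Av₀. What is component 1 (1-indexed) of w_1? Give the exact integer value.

w1 = Av₀ = (4·0 + 3·1 + 5·0 + (-2)·0; (-5)·0 + 6·1 + (-3)·0 + 4·0; (-3)·0 + (-4)·1 + 4·0 + 1·0; 1·0 + 5·1 + 7·0 + (-4)·0) = (3, 6, -4, 5)
The requested component of w1 is 3.

3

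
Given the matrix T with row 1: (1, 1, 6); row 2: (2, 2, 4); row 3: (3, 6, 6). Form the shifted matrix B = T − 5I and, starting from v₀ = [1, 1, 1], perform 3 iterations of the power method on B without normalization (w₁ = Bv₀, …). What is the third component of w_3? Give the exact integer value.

B = T − 5I has rows (-4, 1, 6); (2, -3, 4); (3, 6, 1)
w1 = Bv₀ = (3, 3, 10)
w2 = Bw1 = (51, 37, 37)
w3 = Bw2 = (55, 139, 412)
Requested component of w3: 412

412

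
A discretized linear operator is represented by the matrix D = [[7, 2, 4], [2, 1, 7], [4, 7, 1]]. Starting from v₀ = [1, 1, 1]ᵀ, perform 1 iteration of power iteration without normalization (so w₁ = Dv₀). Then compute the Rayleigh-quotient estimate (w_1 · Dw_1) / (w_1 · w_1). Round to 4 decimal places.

11.8039

w1 = Dv₀ = (7·1 + 2·1 + 4·1; 2·1 + 1·1 + 7·1; 4·1 + 7·1 + 1·1) = (13, 10, 12)
Dw1 = (159, 120, 134)
w1·Dw1 = 13·159 + 10·120 + 12·134 = 4875; w1·w1 = 13·13 + 10·10 + 12·12 = 413
λ ≈ 4875/413 = 11.8039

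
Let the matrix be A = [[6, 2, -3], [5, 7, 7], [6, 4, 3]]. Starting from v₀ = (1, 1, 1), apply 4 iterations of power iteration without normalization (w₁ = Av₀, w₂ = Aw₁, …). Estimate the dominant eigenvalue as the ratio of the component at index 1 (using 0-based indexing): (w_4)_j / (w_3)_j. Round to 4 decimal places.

11.2783

w1 = Av₀ = (5, 19, 13)
w2 = Aw1 = (29, 249, 145)
w3 = Aw2 = (237, 2903, 1605)
w4 = Aw3 = (2413, 32741, 17849)
Ratio at component: 32741 / 2903 = 11.2783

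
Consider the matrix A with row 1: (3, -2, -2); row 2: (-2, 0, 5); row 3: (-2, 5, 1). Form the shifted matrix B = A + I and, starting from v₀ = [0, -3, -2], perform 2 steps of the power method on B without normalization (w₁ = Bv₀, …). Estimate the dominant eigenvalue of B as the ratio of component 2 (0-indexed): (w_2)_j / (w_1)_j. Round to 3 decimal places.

B = A + I has rows (4, -2, -2); (-2, 1, 5); (-2, 5, 2)
w1 = Bv₀ = (4·0 + (-2)·(-3) + (-2)·(-2); (-2)·0 + 1·(-3) + 5·(-2); (-2)·0 + 5·(-3) + 2·(-2)) = (10, -13, -19)
w2 = Bw1 = (4·10 + (-2)·(-13) + (-2)·(-19); (-2)·10 + 1·(-13) + 5·(-19); (-2)·10 + 5·(-13) + 2·(-19)) = (104, -128, -123)
Ratio: -123/-19 = 6.474

μ ≈ 6.474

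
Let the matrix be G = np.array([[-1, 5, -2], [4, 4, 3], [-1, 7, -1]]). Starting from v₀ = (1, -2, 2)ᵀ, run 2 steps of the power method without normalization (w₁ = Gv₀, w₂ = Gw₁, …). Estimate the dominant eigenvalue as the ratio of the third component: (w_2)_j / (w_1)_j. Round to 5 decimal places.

w1 = Gv₀ = ((-1)·1 + 5·(-2) + (-2)·2; 4·1 + 4·(-2) + 3·2; (-1)·1 + 7·(-2) + (-1)·2) = (-15, 2, -17)
w2 = Gw1 = ((-1)·(-15) + 5·2 + (-2)·(-17); 4·(-15) + 4·2 + 3·(-17); (-1)·(-15) + 7·2 + (-1)·(-17)) = (59, -103, 46)
Ratio at component: 46 / -17 = -2.70588

-2.70588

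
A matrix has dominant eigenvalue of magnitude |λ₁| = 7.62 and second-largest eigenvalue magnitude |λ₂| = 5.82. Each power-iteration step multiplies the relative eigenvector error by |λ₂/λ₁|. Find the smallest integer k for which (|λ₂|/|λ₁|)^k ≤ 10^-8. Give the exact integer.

|λ₂/λ₁| = 5.82/7.62 = 0.76378
Need k ≥ ln(10^-8) / ln(0.76378) = -18.4207 / -0.2695 ≈ 68.357
Smallest integer k satisfying the bound: 69

69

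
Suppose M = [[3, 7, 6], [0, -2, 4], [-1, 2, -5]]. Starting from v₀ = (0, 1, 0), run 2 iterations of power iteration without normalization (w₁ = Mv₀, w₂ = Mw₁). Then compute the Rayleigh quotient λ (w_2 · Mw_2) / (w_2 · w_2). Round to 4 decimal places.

λ ≈ -3.5106

w1 = Mv₀ = (7, -2, 2)
w2 = Mw1 = (19, 12, -21)
Mw2 = (15, -108, 110)
w2·Mw2 = 19·15 + 12·(-108) + (-21)·110 = -3321; w2·w2 = 19·19 + 12·12 + (-21)·(-21) = 946
λ ≈ -3321/946 = -3.5106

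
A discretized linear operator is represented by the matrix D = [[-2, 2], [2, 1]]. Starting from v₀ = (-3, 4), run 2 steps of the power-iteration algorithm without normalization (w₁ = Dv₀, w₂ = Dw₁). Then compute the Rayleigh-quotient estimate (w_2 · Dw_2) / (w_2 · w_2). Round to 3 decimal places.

λ ≈ -2.765

w1 = Dv₀ = (14, -2)
w2 = Dw1 = (-32, 26)
Dw2 = (116, -38)
w2·Dw2 = (-32)·116 + 26·(-38) = -4700; w2·w2 = (-32)·(-32) + 26·26 = 1700
λ ≈ -4700/1700 = -2.765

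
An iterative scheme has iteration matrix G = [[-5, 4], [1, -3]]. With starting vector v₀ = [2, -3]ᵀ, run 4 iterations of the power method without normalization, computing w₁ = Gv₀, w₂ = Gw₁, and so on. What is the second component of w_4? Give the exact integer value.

-1947

w1 = Gv₀ = (-22, 11)
w2 = Gw1 = (154, -55)
w3 = Gw2 = (-990, 319)
w4 = Gw3 = (6226, -1947)
The requested component of w4 is -1947.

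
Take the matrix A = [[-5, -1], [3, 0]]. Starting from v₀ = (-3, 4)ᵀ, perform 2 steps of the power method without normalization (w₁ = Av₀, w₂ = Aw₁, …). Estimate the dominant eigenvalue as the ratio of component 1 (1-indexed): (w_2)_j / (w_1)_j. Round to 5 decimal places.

w1 = Av₀ = (11, -9)
w2 = Aw1 = (-46, 33)
Ratio at component: -46 / 11 = -4.18182

-4.18182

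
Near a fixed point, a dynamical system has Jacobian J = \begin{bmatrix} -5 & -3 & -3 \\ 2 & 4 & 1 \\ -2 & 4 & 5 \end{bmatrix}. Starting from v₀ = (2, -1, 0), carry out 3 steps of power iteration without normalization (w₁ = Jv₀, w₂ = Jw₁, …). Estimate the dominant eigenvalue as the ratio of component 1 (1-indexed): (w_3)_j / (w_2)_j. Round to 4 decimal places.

λ ≈ -2.5593

w1 = Jv₀ = ((-5)·2 + (-3)·(-1) + (-3)·0; 2·2 + 4·(-1) + 1·0; (-2)·2 + 4·(-1) + 5·0) = (-7, 0, -8)
w2 = Jw1 = ((-5)·(-7) + (-3)·0 + (-3)·(-8); 2·(-7) + 4·0 + 1·(-8); (-2)·(-7) + 4·0 + 5·(-8)) = (59, -22, -26)
w3 = Jw2 = (-151, 4, -336)
Ratio at component: -151 / 59 = -2.5593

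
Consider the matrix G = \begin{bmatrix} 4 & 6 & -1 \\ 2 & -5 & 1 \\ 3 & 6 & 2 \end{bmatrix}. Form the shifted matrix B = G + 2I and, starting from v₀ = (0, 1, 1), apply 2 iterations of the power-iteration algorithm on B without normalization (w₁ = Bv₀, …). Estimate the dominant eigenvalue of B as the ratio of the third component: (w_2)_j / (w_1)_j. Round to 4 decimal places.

4.3000

B = G + 2I has rows (6, 6, -1); (2, -3, 1); (3, 6, 4)
w1 = Bv₀ = (5, -2, 10)
w2 = Bw1 = (8, 26, 43)
Ratio: 43/10 = 4.3000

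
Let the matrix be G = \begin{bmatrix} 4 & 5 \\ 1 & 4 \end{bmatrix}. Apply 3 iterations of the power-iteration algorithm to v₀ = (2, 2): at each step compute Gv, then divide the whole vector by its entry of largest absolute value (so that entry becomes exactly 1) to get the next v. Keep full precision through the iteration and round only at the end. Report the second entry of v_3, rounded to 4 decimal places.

0.4550

Gv0 = (18.00000, 10.00000); divide by 18.00000 → v1 = (1.00000, 0.55556)
Gv1 = (6.77778, 3.22222); divide by 6.77778 → v2 = (1.00000, 0.47541)
Gv2 = (6.37705, 2.90164); divide by 6.37705 → v3 = (1.00000, 0.45501)
Requested entry of v3: 354/778 = 0.4550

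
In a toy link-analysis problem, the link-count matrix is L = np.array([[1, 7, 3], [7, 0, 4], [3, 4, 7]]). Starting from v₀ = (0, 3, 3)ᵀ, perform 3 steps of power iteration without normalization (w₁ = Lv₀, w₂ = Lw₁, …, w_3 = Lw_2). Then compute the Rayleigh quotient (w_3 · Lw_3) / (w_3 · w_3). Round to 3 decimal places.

w1 = Lv₀ = (1·0 + 7·3 + 3·3; 7·0 + 0·3 + 4·3; 3·0 + 4·3 + 7·3) = (30, 12, 33)
w2 = Lw1 = (1·30 + 7·12 + 3·33; 7·30 + 0·12 + 4·33; 3·30 + 4·12 + 7·33) = (213, 342, 369)
w3 = Lw2 = (3714, 2967, 4590)
Lw3 = (38253, 44358, 55140)
w3·Lw3 = 3714·38253 + 2967·44358 + 4590·55140 = 526774428; w3·w3 = 3714·3714 + 2967·2967 + 4590·4590 = 43664985
λ ≈ 526774428/43664985 = 12.064

12.064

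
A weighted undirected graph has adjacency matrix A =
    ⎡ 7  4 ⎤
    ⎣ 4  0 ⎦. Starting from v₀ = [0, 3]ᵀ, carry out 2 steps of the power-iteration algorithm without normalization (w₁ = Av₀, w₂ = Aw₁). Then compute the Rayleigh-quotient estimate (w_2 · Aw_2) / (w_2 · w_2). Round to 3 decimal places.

w1 = Av₀ = (12, 0)
w2 = Aw1 = (84, 48)
Aw2 = (780, 336)
w2·Aw2 = 84·780 + 48·336 = 81648; w2·w2 = 84·84 + 48·48 = 9360
λ ≈ 81648/9360 = 8.723

8.723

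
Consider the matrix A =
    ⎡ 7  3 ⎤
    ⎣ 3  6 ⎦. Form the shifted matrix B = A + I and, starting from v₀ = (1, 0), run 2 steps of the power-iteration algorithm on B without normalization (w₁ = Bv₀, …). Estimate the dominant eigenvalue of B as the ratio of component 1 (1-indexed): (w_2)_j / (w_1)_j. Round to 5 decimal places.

9.12500

B = A + I has rows (8, 3); (3, 7)
w1 = Bv₀ = (8·1 + 3·0; 3·1 + 7·0) = (8, 3)
w2 = Bw1 = (8·8 + 3·3; 3·8 + 7·3) = (73, 45)
Ratio: 73/8 = 9.12500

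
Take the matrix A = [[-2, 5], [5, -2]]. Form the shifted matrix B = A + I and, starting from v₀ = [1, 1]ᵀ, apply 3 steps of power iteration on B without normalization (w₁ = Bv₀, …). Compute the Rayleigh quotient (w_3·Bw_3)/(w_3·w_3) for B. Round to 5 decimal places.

μ ≈ 4.00000

B = A + I has rows (-1, 5); (5, -1)
w1 = Bv₀ = ((-1)·1 + 5·1; 5·1 + (-1)·1) = (4, 4)
w2 = Bw1 = ((-1)·4 + 5·4; 5·4 + (-1)·4) = (16, 16)
w3 = Bw2 = (64, 64)
Bw3 = (256, 256)
w3·Bw3 = 32768; w3·w3 = 8192; μ ≈ 32768/8192 = 4.00000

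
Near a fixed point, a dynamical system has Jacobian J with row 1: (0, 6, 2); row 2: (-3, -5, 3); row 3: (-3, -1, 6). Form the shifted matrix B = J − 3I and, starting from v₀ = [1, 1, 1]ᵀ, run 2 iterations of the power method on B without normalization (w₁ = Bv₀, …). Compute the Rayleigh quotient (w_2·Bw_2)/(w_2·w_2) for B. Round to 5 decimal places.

-6.18584

B = J − 3I has rows (-3, 6, 2); (-3, -8, 3); (-3, -1, 3)
w1 = Bv₀ = ((-3)·1 + 6·1 + 2·1; (-3)·1 + (-8)·1 + 3·1; (-3)·1 + (-1)·1 + 3·1) = (5, -8, -1)
w2 = Bw1 = ((-3)·5 + 6·(-8) + 2·(-1); (-3)·5 + (-8)·(-8) + 3·(-1); (-3)·5 + (-1)·(-8) + 3·(-1)) = (-65, 46, -10)
Bw2 = (451, -203, 119)
w2·Bw2 = -39843; w2·w2 = 6441; μ ≈ -39843/6441 = -6.18584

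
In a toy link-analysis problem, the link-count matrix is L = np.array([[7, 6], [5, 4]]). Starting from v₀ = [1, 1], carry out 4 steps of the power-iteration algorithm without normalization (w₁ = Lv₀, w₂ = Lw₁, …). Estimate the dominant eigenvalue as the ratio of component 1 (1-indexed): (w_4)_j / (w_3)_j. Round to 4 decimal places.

w1 = Lv₀ = (13, 9)
w2 = Lw1 = (145, 101)
w3 = Lw2 = (1621, 1129)
w4 = Lw3 = (18121, 12621)
Ratio at component: 18121 / 1621 = 11.1789

11.1789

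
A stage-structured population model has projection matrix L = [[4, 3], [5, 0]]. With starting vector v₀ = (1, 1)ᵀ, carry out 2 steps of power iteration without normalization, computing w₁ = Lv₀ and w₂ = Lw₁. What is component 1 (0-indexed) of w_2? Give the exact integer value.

w1 = Lv₀ = (4·1 + 3·1; 5·1 + 0·1) = (7, 5)
w2 = Lw1 = (4·7 + 3·5; 5·7 + 0·5) = (43, 35)
The requested component of w2 is 35.

35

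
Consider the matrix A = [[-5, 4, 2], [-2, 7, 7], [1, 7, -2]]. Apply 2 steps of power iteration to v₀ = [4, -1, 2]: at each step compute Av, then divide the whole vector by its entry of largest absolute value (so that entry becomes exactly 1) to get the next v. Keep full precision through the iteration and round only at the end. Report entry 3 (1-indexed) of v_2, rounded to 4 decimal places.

-0.1585

Av0 = (-20.00000, -1.00000, -7.00000); divide by -20.00000 → v1 = (1.00000, 0.05000, 0.35000)
Av1 = (-4.10000, 0.80000, 0.65000); divide by -4.10000 → v2 = (1.00000, -0.19512, -0.15854)
Requested entry of v2: -13/82 = -0.1585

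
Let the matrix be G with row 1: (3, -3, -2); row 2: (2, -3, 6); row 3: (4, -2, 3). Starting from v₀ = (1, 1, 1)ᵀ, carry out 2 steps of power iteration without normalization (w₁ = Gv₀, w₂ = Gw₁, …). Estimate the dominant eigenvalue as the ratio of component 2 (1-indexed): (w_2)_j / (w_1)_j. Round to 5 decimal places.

2.20000

w1 = Gv₀ = (-2, 5, 5)
w2 = Gw1 = (-31, 11, -3)
Ratio at component: 11 / 5 = 2.20000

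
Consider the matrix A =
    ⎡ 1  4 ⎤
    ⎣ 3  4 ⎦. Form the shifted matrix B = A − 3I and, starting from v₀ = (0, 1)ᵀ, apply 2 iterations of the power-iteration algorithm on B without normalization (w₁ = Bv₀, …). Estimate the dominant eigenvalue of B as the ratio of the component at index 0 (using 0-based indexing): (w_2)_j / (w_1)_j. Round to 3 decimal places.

B = A − 3I has rows (-2, 4); (3, 1)
w1 = Bv₀ = ((-2)·0 + 4·1; 3·0 + 1·1) = (4, 1)
w2 = Bw1 = ((-2)·4 + 4·1; 3·4 + 1·1) = (-4, 13)
Ratio: -4/4 = -1.000

μ ≈ -1.000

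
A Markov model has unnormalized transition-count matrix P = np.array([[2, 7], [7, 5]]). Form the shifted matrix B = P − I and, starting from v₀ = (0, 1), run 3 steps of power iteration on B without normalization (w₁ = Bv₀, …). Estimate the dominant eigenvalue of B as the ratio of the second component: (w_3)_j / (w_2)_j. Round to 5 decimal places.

B = P − I has rows (1, 7); (7, 4)
w1 = Bv₀ = (7, 4)
w2 = Bw1 = (35, 65)
w3 = Bw2 = (490, 505)
Ratio: 505/65 = 7.76923

μ ≈ 7.76923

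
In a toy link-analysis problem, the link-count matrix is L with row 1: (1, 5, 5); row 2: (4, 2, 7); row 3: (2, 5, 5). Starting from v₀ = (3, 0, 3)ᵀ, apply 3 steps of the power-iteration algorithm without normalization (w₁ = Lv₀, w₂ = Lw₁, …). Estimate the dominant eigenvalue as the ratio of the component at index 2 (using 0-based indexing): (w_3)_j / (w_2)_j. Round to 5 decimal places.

11.53922

w1 = Lv₀ = (1·3 + 5·0 + 5·3; 4·3 + 2·0 + 7·3; 2·3 + 5·0 + 5·3) = (18, 33, 21)
w2 = Lw1 = (1·18 + 5·33 + 5·21; 4·18 + 2·33 + 7·21; 2·18 + 5·33 + 5·21) = (288, 285, 306)
w3 = Lw2 = (3243, 3864, 3531)
Ratio at component: 3531 / 306 = 11.53922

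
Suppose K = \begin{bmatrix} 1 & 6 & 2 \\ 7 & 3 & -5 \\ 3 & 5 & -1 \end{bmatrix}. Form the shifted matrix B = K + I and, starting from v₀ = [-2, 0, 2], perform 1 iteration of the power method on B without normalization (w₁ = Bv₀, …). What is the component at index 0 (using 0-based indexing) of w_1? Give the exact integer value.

B = K + I has rows (2, 6, 2); (7, 4, -5); (3, 5, 0)
w1 = Bv₀ = (0, -24, -6)
Requested component of w1: 0

0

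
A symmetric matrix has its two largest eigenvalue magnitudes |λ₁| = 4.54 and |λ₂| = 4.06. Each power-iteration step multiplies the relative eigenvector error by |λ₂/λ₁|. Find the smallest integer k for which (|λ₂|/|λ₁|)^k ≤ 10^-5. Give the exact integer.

|λ₂/λ₁| = 4.06/4.54 = 0.89427
Need k ≥ ln(10^-5) / ln(0.89427) = -11.5129 / -0.1117 ≈ 103.029
Smallest integer k satisfying the bound: 104

104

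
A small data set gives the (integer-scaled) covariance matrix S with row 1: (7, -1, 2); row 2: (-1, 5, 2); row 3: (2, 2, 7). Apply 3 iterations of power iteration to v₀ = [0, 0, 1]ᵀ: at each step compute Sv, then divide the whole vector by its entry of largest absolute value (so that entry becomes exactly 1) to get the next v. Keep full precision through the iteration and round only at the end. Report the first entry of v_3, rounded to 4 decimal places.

0.5535

Sv0 = (2.00000, 2.00000, 7.00000); divide by 7.00000 → v1 = (0.28571, 0.28571, 1.00000)
Sv1 = (3.71429, 3.14286, 8.14286); divide by 8.14286 → v2 = (0.45614, 0.38596, 1.00000)
Sv2 = (4.80702, 3.47368, 8.68421); divide by 8.68421 → v3 = (0.55354, 0.40000, 1.00000)
Requested entry of v3: 274/495 = 0.5535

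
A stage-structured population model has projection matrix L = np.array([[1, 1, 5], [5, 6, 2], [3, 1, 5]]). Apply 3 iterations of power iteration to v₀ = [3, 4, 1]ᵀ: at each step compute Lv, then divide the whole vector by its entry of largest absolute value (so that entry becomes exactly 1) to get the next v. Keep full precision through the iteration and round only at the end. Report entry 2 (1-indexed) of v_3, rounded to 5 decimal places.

1.00000

Lv0 = (12.000000, 41.000000, 18.000000); divide by 41.000000 → v1 = (0.292683, 1.000000, 0.439024)
Lv1 = (3.487805, 8.341463, 4.073171); divide by 8.341463 → v2 = (0.418129, 1.000000, 0.488304)
Lv2 = (3.859649, 9.067251, 4.695906); divide by 9.067251 → v3 = (0.425669, 1.000000, 0.517897)
Requested entry of v3: 3101/3101 = 1.00000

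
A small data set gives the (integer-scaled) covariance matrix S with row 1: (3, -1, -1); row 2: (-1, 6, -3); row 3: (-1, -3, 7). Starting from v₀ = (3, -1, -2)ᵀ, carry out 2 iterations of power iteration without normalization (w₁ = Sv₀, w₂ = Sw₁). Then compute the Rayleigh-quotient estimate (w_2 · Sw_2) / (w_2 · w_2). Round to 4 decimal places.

7.4049

w1 = Sv₀ = (3·3 + (-1)·(-1) + (-1)·(-2); (-1)·3 + 6·(-1) + (-3)·(-2); (-1)·3 + (-3)·(-1) + 7·(-2)) = (12, -3, -14)
w2 = Sw1 = (3·12 + (-1)·(-3) + (-1)·(-14); (-1)·12 + 6·(-3) + (-3)·(-14); (-1)·12 + (-3)·(-3) + 7·(-14)) = (53, 12, -101)
Sw2 = (248, 322, -796)
w2·Sw2 = 53·248 + 12·322 + (-101)·(-796) = 97404; w2·w2 = 53·53 + 12·12 + (-101)·(-101) = 13154
λ ≈ 97404/13154 = 7.4049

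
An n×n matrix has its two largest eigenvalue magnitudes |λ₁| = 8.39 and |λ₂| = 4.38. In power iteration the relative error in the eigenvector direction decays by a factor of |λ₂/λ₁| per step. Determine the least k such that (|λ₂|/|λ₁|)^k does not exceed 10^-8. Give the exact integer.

|λ₂/λ₁| = 4.38/8.39 = 0.52205
Need k ≥ ln(10^-8) / ln(0.52205) = -18.4207 / -0.6500 ≈ 28.340
Smallest integer k satisfying the bound: 29

29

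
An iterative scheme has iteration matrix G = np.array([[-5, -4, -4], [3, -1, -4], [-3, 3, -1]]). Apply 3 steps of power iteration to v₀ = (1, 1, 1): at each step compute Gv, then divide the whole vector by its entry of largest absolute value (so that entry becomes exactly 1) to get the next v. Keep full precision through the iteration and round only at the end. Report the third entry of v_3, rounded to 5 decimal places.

Gv0 = (-13.000000, -2.000000, -1.000000); divide by -13.000000 → v1 = (1.000000, 0.153846, 0.076923)
Gv1 = (-5.923077, 2.538462, -2.615385); divide by -5.923077 → v2 = (1.000000, -0.428571, 0.441558)
Gv2 = (-5.051948, 1.662338, -4.727273); divide by -5.051948 → v3 = (1.000000, -0.329049, 0.935733)
Requested entry of v3: -364/-389 = 0.93573

0.93573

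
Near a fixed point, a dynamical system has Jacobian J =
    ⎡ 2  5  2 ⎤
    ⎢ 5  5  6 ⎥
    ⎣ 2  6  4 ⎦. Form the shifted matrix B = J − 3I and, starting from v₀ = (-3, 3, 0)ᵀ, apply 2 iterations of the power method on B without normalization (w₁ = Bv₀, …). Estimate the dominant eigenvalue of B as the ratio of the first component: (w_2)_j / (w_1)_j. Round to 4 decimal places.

μ ≈ -2.1667

B = J − 3I has rows (-1, 5, 2); (5, 2, 6); (2, 6, 1)
w1 = Bv₀ = ((-1)·(-3) + 5·3 + 2·0; 5·(-3) + 2·3 + 6·0; 2·(-3) + 6·3 + 1·0) = (18, -9, 12)
w2 = Bw1 = ((-1)·18 + 5·(-9) + 2·12; 5·18 + 2·(-9) + 6·12; 2·18 + 6·(-9) + 1·12) = (-39, 144, -6)
Ratio: -39/18 = -2.1667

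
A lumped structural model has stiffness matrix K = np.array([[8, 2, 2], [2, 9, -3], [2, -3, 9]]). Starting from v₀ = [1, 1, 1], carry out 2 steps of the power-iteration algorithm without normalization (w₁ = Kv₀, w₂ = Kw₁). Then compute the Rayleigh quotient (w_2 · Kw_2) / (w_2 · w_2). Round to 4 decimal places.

9.9809

w1 = Kv₀ = (12, 8, 8)
w2 = Kw1 = (128, 72, 72)
Kw2 = (1312, 688, 688)
w2·Kw2 = 128·1312 + 72·688 + 72·688 = 267008; w2·w2 = 128·128 + 72·72 + 72·72 = 26752
λ ≈ 267008/26752 = 9.9809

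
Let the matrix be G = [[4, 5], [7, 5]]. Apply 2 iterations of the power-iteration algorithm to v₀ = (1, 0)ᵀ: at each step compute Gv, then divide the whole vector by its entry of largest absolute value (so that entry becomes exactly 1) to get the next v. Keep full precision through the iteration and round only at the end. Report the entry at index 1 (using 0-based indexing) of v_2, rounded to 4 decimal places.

Gv0 = (4.00000, 7.00000); divide by 7.00000 → v1 = (0.57143, 1.00000)
Gv1 = (7.28571, 9.00000); divide by 9.00000 → v2 = (0.80952, 1.00000)
Requested entry of v2: 63/63 = 1.0000

1.0000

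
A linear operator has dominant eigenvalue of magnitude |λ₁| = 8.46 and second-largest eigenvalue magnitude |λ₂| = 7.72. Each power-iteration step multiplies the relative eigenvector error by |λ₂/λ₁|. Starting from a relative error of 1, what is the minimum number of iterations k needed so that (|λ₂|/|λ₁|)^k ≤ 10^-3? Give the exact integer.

|λ₂/λ₁| = 7.72/8.46 = 0.91253
Need k ≥ ln(10^-3) / ln(0.91253) = -6.9078 / -0.0915 ≈ 75.466
Smallest integer k satisfying the bound: 76

76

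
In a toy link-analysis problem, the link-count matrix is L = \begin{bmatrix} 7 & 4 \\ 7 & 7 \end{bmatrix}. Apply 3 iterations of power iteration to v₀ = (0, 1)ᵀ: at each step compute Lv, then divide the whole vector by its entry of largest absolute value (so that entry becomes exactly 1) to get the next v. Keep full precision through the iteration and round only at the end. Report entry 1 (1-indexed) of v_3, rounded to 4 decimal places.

0.7519

Lv0 = (4.00000, 7.00000); divide by 7.00000 → v1 = (0.57143, 1.00000)
Lv1 = (8.00000, 11.00000); divide by 11.00000 → v2 = (0.72727, 1.00000)
Lv2 = (9.09091, 12.09091); divide by 12.09091 → v3 = (0.75188, 1.00000)
Requested entry of v3: 700/931 = 0.7519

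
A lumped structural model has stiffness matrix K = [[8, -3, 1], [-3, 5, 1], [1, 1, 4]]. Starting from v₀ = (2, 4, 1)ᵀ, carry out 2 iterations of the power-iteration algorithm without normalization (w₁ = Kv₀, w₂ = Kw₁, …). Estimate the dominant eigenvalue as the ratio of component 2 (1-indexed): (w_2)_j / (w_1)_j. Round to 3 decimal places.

λ ≈ 4.667

w1 = Kv₀ = (8·2 + (-3)·4 + 1·1; (-3)·2 + 5·4 + 1·1; 1·2 + 1·4 + 4·1) = (5, 15, 10)
w2 = Kw1 = (8·5 + (-3)·15 + 1·10; (-3)·5 + 5·15 + 1·10; 1·5 + 1·15 + 4·10) = (5, 70, 60)
Ratio at component: 70 / 15 = 4.667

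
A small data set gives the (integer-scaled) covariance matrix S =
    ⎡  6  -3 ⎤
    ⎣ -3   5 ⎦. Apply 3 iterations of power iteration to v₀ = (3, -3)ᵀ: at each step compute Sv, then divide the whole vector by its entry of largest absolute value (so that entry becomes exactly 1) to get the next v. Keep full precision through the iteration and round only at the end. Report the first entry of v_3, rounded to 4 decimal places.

1.0000

Sv0 = (27.00000, -24.00000); divide by 27.00000 → v1 = (1.00000, -0.88889)
Sv1 = (8.66667, -7.44444); divide by 8.66667 → v2 = (1.00000, -0.85897)
Sv2 = (8.57692, -7.29487); divide by 8.57692 → v3 = (1.00000, -0.85052)
Requested entry of v3: 2007/2007 = 1.0000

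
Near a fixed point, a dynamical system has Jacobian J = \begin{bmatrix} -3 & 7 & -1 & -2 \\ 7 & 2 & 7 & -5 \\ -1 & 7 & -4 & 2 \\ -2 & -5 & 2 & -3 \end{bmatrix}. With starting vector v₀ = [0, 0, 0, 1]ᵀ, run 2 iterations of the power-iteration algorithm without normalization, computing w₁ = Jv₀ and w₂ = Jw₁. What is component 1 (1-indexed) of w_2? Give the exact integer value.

w1 = Jv₀ = (-2, -5, 2, -3)
w2 = Jw1 = (-25, 5, -47, 42)
The requested component of w2 is -25.

-25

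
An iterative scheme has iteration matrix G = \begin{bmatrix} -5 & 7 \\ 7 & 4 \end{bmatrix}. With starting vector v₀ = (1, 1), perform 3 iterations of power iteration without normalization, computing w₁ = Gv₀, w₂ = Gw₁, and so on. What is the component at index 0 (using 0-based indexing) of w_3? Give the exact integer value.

71

w1 = Gv₀ = ((-5)·1 + 7·1; 7·1 + 4·1) = (2, 11)
w2 = Gw1 = ((-5)·2 + 7·11; 7·2 + 4·11) = (67, 58)
w3 = Gw2 = (71, 701)
The requested component of w3 is 71.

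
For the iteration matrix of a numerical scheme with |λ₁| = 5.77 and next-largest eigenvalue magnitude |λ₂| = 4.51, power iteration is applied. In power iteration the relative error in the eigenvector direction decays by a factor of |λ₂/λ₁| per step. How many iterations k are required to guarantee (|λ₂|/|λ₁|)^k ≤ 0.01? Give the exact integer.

|λ₂/λ₁| = 4.51/5.77 = 0.78163
Need k ≥ ln(0.01) / ln(0.78163) = -4.6052 / -0.2464 ≈ 18.692
Smallest integer k satisfying the bound: 19

19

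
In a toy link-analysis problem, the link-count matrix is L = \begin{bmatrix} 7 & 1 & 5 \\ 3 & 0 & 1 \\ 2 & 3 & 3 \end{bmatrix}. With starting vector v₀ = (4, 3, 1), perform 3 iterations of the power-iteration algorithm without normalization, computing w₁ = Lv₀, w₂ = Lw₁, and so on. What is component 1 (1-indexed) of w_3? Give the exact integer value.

3538

w1 = Lv₀ = (7·4 + 1·3 + 5·1; 3·4 + 0·3 + 1·1; 2·4 + 3·3 + 3·1) = (36, 13, 20)
w2 = Lw1 = (7·36 + 1·13 + 5·20; 3·36 + 0·13 + 1·20; 2·36 + 3·13 + 3·20) = (365, 128, 171)
w3 = Lw2 = (3538, 1266, 1627)
The requested component of w3 is 3538.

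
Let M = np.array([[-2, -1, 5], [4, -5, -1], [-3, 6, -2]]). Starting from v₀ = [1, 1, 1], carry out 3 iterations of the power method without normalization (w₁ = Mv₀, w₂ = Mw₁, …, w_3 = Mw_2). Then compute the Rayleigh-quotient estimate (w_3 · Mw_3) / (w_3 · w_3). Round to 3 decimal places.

λ ≈ -3.595

w1 = Mv₀ = (2, -2, 1)
w2 = Mw1 = (3, 17, -20)
w3 = Mw2 = (-123, -53, 133)
Mw3 = (964, -360, -215)
w3·Mw3 = (-123)·964 + (-53)·(-360) + 133·(-215) = -128087; w3·w3 = (-123)·(-123) + (-53)·(-53) + 133·133 = 35627
λ ≈ -128087/35627 = -3.595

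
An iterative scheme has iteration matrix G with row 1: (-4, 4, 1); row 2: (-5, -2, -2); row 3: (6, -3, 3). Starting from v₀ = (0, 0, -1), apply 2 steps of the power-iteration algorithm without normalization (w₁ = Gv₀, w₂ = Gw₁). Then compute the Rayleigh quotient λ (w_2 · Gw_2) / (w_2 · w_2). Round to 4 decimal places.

w1 = Gv₀ = ((-4)·0 + 4·0 + 1·(-1); (-5)·0 + (-2)·0 + (-2)·(-1); 6·0 + (-3)·0 + 3·(-1)) = (-1, 2, -3)
w2 = Gw1 = ((-4)·(-1) + 4·2 + 1·(-3); (-5)·(-1) + (-2)·2 + (-2)·(-3); 6·(-1) + (-3)·2 + 3·(-3)) = (9, 7, -21)
Gw2 = (-29, -17, -30)
w2·Gw2 = 9·(-29) + 7·(-17) + (-21)·(-30) = 250; w2·w2 = 9·9 + 7·7 + (-21)·(-21) = 571
λ ≈ 250/571 = 0.4378

0.4378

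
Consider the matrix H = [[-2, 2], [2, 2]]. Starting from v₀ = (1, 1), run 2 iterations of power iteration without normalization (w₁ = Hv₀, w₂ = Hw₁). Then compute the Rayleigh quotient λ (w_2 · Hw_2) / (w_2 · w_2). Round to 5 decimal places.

w1 = Hv₀ = ((-2)·1 + 2·1; 2·1 + 2·1) = (0, 4)
w2 = Hw1 = ((-2)·0 + 2·4; 2·0 + 2·4) = (8, 8)
Hw2 = (0, 32)
w2·Hw2 = 8·0 + 8·32 = 256; w2·w2 = 8·8 + 8·8 = 128
λ ≈ 256/128 = 2.00000

2.00000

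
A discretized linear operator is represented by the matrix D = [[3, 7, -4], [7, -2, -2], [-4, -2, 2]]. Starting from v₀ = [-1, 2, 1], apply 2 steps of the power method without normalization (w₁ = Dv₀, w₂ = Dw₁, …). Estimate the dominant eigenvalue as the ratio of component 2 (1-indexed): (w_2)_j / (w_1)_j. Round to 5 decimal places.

-5.46154

w1 = Dv₀ = (3·(-1) + 7·2 + (-4)·1; 7·(-1) + (-2)·2 + (-2)·1; (-4)·(-1) + (-2)·2 + 2·1) = (7, -13, 2)
w2 = Dw1 = (3·7 + 7·(-13) + (-4)·2; 7·7 + (-2)·(-13) + (-2)·2; (-4)·7 + (-2)·(-13) + 2·2) = (-78, 71, 2)
Ratio at component: 71 / -13 = -5.46154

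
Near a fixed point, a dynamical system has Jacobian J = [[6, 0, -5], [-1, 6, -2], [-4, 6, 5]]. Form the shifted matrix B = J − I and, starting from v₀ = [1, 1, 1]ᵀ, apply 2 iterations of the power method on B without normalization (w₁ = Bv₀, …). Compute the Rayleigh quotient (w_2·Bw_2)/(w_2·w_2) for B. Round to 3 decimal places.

B = J − I has rows (5, 0, -5); (-1, 5, -2); (-4, 6, 4)
w1 = Bv₀ = (5·1 + 0·1 + (-5)·1; (-1)·1 + 5·1 + (-2)·1; (-4)·1 + 6·1 + 4·1) = (0, 2, 6)
w2 = Bw1 = (5·0 + 0·2 + (-5)·6; (-1)·0 + 5·2 + (-2)·6; (-4)·0 + 6·2 + 4·6) = (-30, -2, 36)
Bw2 = (-330, -52, 252)
w2·Bw2 = 19076; w2·w2 = 2200; μ ≈ 19076/2200 = 8.671

8.671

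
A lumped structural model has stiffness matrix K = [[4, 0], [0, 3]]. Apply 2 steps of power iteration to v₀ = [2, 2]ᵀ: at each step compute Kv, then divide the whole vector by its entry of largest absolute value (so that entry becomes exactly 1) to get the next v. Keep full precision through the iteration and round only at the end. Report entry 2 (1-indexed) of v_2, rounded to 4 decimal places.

Kv0 = (8.00000, 6.00000); divide by 8.00000 → v1 = (1.00000, 0.75000)
Kv1 = (4.00000, 2.25000); divide by 4.00000 → v2 = (1.00000, 0.56250)
Requested entry of v2: 18/32 = 0.5625

0.5625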